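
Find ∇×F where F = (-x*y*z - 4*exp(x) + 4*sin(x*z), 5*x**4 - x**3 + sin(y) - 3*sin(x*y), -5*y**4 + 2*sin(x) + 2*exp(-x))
(-20*y**3, -x*y + 4*x*cos(x*z) - 2*cos(x) + 2*exp(-x), 20*x**3 - 3*x**2 + x*z - 3*y*cos(x*y))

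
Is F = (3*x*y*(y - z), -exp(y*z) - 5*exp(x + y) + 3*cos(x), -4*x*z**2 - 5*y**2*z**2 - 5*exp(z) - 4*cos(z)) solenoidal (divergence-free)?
No, ∇·F = -8*x*z - 10*y**2*z + 3*y*(y - z) - z*exp(y*z) - 5*exp(z) - 5*exp(x + y) + 4*sin(z)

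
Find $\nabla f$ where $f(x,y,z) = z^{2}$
(0, 0, 2*z)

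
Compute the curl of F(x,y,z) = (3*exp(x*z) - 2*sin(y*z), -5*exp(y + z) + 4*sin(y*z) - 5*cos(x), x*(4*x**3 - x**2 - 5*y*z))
(-5*x*z - 4*y*cos(y*z) + 5*exp(y + z), -16*x**3 + 3*x**2 + 3*x*exp(x*z) + 5*y*z - 2*y*cos(y*z), 2*z*cos(y*z) + 5*sin(x))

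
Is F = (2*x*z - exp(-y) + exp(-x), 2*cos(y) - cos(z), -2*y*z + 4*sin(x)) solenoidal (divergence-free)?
No, ∇·F = (2*(-y + z - sin(y))*exp(x) - 1)*exp(-x)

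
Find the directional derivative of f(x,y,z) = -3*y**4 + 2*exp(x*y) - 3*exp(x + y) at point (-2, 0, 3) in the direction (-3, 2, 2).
sqrt(17)*(3 - 8*exp(2))*exp(-2)/17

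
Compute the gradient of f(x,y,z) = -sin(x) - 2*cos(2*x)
((8*sin(x) - 1)*cos(x), 0, 0)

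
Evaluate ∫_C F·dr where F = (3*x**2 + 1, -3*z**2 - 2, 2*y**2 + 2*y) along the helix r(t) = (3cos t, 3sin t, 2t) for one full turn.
-108*pi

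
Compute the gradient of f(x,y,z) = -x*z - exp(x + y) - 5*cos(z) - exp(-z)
(-z - exp(x + y), -exp(x + y), -x + 5*sin(z) + exp(-z))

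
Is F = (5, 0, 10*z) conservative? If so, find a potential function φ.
Yes, F is conservative. φ = 5*x + 5*z**2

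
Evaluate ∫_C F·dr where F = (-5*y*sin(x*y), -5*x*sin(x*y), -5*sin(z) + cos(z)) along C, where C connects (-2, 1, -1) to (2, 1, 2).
-5*cos(1) + 5*cos(2) + sin(1) + sin(2)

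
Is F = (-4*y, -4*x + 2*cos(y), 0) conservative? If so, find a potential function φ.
Yes, F is conservative. φ = -4*x*y + 2*sin(y)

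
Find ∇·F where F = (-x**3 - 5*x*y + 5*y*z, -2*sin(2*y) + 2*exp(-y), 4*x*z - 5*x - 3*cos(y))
-3*x**2 + 4*x - 5*y - 4*cos(2*y) - 2*exp(-y)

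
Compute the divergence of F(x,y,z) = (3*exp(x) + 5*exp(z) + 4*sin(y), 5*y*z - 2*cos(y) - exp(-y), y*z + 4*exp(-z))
y + 5*z + 3*exp(x) + 2*sin(y) - 4*exp(-z) + exp(-y)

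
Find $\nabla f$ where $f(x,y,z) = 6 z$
(0, 0, 6)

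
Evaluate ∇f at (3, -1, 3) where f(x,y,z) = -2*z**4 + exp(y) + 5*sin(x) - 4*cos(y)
(5*cos(3), -4*sin(1) + exp(-1), -216)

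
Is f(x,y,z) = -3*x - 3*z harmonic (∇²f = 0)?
Yes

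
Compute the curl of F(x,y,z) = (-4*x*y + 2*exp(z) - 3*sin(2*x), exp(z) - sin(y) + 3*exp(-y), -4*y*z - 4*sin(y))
(-4*z - exp(z) - 4*cos(y), 2*exp(z), 4*x)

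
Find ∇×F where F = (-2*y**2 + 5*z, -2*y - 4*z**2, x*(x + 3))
(8*z, 2 - 2*x, 4*y)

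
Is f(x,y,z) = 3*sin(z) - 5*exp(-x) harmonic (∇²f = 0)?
No, ∇²f = -3*sin(z) - 5*exp(-x)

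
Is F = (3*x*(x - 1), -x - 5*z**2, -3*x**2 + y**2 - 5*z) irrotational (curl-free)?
No, ∇×F = (2*y + 10*z, 6*x, -1)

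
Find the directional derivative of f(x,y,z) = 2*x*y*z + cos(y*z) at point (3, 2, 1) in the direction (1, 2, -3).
2*sqrt(14)*(-5 + sin(2))/7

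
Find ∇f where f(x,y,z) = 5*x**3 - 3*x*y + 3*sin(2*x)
(15*x**2 - 3*y + 6*cos(2*x), -3*x, 0)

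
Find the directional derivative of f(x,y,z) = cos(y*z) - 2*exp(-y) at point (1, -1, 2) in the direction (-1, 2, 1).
sqrt(6)*(3*sin(2) + 4*E)/6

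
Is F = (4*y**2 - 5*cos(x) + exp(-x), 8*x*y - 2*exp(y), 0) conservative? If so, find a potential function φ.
Yes, F is conservative. φ = 4*x*y**2 - 2*exp(y) - 5*sin(x) - exp(-x)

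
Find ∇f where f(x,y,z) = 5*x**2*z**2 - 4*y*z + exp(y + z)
(10*x*z**2, -4*z + exp(y + z), 10*x**2*z - 4*y + exp(y + z))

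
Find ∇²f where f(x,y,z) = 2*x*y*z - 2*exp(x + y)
-4*exp(x + y)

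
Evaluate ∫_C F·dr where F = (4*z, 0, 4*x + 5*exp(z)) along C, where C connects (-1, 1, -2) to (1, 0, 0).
-3 - 5*exp(-2)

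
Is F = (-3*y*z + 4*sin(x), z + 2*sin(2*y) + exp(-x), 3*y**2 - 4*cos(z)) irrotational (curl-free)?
No, ∇×F = (6*y - 1, -3*y, 3*z - exp(-x))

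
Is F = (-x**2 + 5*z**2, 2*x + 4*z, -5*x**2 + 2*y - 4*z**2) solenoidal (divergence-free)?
No, ∇·F = -2*x - 8*z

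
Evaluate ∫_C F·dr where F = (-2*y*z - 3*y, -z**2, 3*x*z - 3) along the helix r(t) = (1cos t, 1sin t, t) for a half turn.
-6 + pi/2 + pi**2/2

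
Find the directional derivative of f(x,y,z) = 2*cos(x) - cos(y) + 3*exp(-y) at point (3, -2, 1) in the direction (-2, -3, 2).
sqrt(17)*(4*sin(3) + 3*sin(2) + 9*exp(2))/17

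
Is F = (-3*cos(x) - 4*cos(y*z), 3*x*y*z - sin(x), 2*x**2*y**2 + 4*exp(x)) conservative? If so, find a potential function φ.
No, ∇×F = (x*y*(4*x - 3), -4*x*y**2 + 4*y*sin(y*z) - 4*exp(x), 3*y*z - 4*z*sin(y*z) - cos(x)) ≠ 0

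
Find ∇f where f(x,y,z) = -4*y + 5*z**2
(0, -4, 10*z)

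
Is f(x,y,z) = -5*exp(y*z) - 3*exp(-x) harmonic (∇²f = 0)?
No, ∇²f = (5*(-y**2 - z**2)*exp(x + y*z) - 3)*exp(-x)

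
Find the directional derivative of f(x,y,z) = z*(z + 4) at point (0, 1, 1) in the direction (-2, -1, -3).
-9*sqrt(14)/7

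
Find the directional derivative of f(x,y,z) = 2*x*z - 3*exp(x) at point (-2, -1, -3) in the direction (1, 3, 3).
3*sqrt(19)*(-6*exp(2) - 1)*exp(-2)/19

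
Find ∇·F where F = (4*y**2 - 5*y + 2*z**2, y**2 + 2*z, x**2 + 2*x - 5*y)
2*y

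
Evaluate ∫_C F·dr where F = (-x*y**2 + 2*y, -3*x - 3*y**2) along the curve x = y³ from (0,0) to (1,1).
-5/8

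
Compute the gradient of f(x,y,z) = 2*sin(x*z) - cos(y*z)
(2*z*cos(x*z), z*sin(y*z), 2*x*cos(x*z) + y*sin(y*z))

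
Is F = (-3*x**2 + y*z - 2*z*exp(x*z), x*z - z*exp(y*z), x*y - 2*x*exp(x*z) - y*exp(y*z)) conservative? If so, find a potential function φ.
Yes, F is conservative. φ = -x**3 + x*y*z - 2*exp(x*z) - exp(y*z)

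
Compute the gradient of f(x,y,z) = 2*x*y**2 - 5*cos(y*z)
(2*y**2, 4*x*y + 5*z*sin(y*z), 5*y*sin(y*z))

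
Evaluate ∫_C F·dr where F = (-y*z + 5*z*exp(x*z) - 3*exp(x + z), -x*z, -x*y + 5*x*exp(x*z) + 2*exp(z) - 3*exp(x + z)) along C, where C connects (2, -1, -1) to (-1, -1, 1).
-2 - 5*exp(-2) + 3*exp(-1) + 5*E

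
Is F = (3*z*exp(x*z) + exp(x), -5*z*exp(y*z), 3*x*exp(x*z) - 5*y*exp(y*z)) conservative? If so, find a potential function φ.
Yes, F is conservative. φ = exp(x) + 3*exp(x*z) - 5*exp(y*z)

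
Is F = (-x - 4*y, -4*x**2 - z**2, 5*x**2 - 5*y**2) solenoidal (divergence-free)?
No, ∇·F = -1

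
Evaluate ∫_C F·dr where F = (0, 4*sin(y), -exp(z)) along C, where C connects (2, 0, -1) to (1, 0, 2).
(1 - exp(3))*exp(-1)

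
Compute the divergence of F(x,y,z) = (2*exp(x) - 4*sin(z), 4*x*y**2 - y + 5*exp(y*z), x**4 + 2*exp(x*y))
8*x*y + 5*z*exp(y*z) + 2*exp(x) - 1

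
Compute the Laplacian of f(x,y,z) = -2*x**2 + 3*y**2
2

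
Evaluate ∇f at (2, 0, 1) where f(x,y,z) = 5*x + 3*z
(5, 0, 3)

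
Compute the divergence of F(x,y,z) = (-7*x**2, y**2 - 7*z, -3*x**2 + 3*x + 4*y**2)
-14*x + 2*y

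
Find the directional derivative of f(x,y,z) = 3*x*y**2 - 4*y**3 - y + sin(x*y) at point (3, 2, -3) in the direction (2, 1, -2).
7*cos(6)/3 + 11/3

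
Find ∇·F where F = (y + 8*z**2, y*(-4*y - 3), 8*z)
5 - 8*y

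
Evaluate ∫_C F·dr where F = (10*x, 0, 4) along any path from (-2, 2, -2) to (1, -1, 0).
-7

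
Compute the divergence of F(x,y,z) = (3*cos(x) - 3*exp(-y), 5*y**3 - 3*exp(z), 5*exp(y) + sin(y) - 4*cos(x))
15*y**2 - 3*sin(x)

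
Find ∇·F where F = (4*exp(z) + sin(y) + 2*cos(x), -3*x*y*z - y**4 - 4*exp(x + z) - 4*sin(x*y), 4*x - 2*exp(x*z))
-3*x*z - 2*x*exp(x*z) - 4*x*cos(x*y) - 4*y**3 - 2*sin(x)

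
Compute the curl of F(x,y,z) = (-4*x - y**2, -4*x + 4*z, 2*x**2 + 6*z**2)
(-4, -4*x, 2*y - 4)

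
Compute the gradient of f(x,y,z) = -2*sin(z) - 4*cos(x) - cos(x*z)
(z*sin(x*z) + 4*sin(x), 0, x*sin(x*z) - 2*cos(z))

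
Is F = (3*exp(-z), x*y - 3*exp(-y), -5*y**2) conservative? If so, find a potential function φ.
No, ∇×F = (-10*y, -3*exp(-z), y) ≠ 0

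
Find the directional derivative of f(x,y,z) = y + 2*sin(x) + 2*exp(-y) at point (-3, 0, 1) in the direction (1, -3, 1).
sqrt(11)*(2*cos(3) + 3)/11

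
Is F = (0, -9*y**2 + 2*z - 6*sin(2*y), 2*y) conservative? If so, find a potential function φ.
Yes, F is conservative. φ = -3*y**3 + 2*y*z + 3*cos(2*y)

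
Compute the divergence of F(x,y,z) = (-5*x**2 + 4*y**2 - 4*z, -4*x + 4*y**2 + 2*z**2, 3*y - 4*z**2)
-10*x + 8*y - 8*z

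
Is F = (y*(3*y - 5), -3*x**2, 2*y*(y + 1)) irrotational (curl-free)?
No, ∇×F = (4*y + 2, 0, -6*x - 6*y + 5)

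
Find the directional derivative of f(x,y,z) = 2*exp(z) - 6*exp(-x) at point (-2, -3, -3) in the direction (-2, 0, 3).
6*sqrt(13)*(1 - 2*exp(5))*exp(-3)/13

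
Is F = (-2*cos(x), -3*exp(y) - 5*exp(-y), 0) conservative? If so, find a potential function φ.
Yes, F is conservative. φ = -3*exp(y) - 2*sin(x) + 5*exp(-y)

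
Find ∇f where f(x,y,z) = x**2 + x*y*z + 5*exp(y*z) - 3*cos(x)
(2*x + y*z + 3*sin(x), z*(x + 5*exp(y*z)), y*(x + 5*exp(y*z)))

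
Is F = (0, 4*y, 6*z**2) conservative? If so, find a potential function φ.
Yes, F is conservative. φ = 2*y**2 + 2*z**3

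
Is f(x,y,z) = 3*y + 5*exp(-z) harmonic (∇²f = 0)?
No, ∇²f = 5*exp(-z)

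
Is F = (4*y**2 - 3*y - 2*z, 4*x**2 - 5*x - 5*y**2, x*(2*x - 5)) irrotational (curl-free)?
No, ∇×F = (0, 3 - 4*x, 8*x - 8*y - 2)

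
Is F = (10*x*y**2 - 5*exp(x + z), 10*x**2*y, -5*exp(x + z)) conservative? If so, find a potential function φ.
Yes, F is conservative. φ = 5*x**2*y**2 - 5*exp(x + z)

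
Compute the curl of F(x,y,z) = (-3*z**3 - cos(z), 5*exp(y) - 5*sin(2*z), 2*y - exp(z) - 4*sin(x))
(10*cos(2*z) + 2, -9*z**2 + sin(z) + 4*cos(x), 0)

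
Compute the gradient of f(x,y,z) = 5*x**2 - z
(10*x, 0, -1)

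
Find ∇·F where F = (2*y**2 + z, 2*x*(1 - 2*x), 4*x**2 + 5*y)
0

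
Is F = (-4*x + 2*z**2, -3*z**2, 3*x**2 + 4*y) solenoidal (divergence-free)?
No, ∇·F = -4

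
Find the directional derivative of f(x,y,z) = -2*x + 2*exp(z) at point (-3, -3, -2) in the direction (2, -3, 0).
-4*sqrt(13)/13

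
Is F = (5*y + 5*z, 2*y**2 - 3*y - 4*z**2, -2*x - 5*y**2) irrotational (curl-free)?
No, ∇×F = (-10*y + 8*z, 7, -5)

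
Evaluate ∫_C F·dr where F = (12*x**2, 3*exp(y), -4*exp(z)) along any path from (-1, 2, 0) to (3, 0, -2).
-7*cosh(2) + sinh(2) + 119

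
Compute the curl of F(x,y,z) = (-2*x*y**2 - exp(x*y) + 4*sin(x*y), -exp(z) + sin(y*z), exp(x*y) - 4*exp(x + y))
(x*exp(x*y) - y*cos(y*z) + exp(z) - 4*exp(x + y), -y*exp(x*y) + 4*exp(x + y), x*(4*y + exp(x*y) - 4*cos(x*y)))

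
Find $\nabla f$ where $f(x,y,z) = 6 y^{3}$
(0, 18*y**2, 0)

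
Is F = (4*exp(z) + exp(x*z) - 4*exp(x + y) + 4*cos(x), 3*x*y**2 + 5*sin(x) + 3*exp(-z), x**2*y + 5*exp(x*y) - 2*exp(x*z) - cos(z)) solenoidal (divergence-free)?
No, ∇·F = 6*x*y - 2*x*exp(x*z) + z*exp(x*z) - 4*exp(x + y) - 4*sin(x) + sin(z)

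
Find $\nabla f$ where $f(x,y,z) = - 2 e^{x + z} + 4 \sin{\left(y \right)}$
(-2*exp(x + z), 4*cos(y), -2*exp(x + z))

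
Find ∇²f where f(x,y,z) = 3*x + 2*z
0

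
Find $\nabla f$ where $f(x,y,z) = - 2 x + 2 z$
(-2, 0, 2)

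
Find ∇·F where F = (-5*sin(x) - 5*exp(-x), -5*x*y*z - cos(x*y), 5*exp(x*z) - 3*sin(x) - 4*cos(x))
-5*x*z + 5*x*exp(x*z) + x*sin(x*y) - 5*cos(x) + 5*exp(-x)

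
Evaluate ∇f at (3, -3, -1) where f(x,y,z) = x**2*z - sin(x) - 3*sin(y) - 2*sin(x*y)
(-6 + 6*cos(9) - cos(3), -3*cos(3) - 6*cos(9), 9)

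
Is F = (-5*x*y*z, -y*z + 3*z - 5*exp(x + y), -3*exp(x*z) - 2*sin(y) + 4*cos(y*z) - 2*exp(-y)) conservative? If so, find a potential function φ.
No, ∇×F = (y - 4*z*sin(y*z) - 2*cos(y) - 3 + 2*exp(-y), -5*x*y + 3*z*exp(x*z), 5*x*z - 5*exp(x + y)) ≠ 0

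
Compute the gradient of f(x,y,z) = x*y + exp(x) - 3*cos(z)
(y + exp(x), x, 3*sin(z))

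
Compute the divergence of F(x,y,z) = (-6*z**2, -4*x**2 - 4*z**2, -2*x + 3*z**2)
6*z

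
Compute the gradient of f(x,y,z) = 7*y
(0, 7, 0)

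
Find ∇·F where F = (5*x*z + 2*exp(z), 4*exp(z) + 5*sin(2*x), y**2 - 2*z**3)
z*(5 - 6*z)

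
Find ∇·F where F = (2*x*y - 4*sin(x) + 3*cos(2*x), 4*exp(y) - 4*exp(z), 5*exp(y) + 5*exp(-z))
2*y + 4*exp(y) - 6*sin(2*x) - 4*cos(x) - 5*exp(-z)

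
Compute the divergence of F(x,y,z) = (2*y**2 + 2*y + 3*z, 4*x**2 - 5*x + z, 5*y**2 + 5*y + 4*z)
4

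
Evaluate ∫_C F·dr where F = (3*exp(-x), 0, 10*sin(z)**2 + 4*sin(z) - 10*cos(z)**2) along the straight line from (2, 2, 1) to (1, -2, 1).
3*(1 - E)*exp(-2)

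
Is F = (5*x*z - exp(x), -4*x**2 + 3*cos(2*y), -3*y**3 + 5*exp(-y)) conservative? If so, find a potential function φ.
No, ∇×F = (-9*y**2 - 5*exp(-y), 5*x, -8*x) ≠ 0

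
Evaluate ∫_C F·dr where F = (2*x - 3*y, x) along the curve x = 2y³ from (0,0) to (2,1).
0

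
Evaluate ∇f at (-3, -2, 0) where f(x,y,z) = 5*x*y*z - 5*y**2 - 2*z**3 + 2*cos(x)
(2*sin(3), 20, 30)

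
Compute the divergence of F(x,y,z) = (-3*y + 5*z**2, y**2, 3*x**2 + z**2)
2*y + 2*z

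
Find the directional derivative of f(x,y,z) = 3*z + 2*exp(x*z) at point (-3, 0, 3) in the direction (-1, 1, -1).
-sqrt(3)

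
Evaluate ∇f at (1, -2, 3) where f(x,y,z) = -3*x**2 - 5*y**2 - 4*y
(-6, 16, 0)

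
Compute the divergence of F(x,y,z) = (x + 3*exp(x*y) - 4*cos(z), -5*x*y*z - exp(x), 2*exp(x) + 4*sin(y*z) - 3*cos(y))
-5*x*z + 3*y*exp(x*y) + 4*y*cos(y*z) + 1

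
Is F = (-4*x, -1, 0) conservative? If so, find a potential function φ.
Yes, F is conservative. φ = -2*x**2 - y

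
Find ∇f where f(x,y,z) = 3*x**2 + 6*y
(6*x, 6, 0)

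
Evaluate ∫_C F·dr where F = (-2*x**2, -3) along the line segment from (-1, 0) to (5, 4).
-96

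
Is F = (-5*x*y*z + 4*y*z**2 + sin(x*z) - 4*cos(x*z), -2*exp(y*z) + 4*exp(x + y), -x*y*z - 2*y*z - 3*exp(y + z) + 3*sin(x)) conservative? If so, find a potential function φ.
No, ∇×F = (-x*z + 2*y*exp(y*z) - 2*z - 3*exp(y + z), -5*x*y + 4*x*sin(x*z) + x*cos(x*z) + 9*y*z - 3*cos(x), 5*x*z - 4*z**2 + 4*exp(x + y)) ≠ 0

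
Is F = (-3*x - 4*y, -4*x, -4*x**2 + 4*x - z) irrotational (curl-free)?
No, ∇×F = (0, 8*x - 4, 0)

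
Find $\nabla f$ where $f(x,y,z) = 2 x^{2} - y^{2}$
(4*x, -2*y, 0)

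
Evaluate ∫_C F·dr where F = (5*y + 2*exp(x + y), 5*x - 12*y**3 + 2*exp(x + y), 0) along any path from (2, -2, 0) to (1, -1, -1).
60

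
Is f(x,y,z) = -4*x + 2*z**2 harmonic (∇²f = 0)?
No, ∇²f = 4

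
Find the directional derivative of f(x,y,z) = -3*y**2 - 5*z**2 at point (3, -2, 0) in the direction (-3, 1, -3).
12*sqrt(19)/19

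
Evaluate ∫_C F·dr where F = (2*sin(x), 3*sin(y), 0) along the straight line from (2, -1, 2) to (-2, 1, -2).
0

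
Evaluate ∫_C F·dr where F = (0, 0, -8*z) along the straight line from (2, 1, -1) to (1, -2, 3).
-32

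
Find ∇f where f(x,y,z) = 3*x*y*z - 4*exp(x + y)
(3*y*z - 4*exp(x + y), 3*x*z - 4*exp(x + y), 3*x*y)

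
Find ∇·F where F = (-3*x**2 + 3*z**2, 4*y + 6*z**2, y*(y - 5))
4 - 6*x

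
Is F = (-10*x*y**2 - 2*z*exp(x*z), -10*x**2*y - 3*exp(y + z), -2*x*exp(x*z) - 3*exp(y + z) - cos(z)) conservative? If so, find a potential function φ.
Yes, F is conservative. φ = -5*x**2*y**2 - 2*exp(x*z) - 3*exp(y + z) - sin(z)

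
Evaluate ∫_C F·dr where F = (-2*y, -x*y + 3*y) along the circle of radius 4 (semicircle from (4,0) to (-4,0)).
-128/3 + 16*pi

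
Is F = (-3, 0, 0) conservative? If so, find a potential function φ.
Yes, F is conservative. φ = -3*x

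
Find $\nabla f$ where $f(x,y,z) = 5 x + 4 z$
(5, 0, 4)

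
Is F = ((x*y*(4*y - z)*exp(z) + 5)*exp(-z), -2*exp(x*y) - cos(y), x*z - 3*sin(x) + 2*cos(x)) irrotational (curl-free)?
No, ∇×F = (0, -x*y - z + 2*sin(x) + 3*cos(x) - 5*exp(-z), -8*x*y + x*z - 2*y*exp(x*y))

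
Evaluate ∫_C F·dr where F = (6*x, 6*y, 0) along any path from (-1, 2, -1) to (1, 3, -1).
15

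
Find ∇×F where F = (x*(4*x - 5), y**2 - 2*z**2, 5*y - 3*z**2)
(4*z + 5, 0, 0)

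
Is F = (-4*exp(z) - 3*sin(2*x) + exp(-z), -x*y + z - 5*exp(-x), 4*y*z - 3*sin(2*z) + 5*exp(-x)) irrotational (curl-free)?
No, ∇×F = (4*z - 1, -4*exp(z) - exp(-z) + 5*exp(-x), -y + 5*exp(-x))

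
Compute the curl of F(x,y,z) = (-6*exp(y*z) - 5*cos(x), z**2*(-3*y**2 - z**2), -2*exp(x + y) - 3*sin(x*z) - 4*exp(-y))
(6*y**2*z + 4*z**3 - 2*exp(x + y) + 4*exp(-y), -6*y*exp(y*z) + 3*z*cos(x*z) + 2*exp(x + y), 6*z*exp(y*z))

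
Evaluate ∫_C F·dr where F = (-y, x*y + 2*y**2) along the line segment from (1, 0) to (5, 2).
26/3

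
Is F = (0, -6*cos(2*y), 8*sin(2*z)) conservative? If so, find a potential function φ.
Yes, F is conservative. φ = -3*sin(2*y) - 4*cos(2*z)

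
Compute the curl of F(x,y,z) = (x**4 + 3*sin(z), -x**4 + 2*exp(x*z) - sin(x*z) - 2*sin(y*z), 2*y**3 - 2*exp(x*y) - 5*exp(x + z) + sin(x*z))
(-2*x*exp(x*y) - 2*x*exp(x*z) + x*cos(x*z) + 6*y**2 + 2*y*cos(y*z), 2*y*exp(x*y) - z*cos(x*z) + 5*exp(x + z) + 3*cos(z), -4*x**3 + 2*z*exp(x*z) - z*cos(x*z))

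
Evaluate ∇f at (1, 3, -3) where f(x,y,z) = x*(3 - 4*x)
(-5, 0, 0)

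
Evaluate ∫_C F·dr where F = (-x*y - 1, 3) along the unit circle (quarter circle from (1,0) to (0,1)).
13/3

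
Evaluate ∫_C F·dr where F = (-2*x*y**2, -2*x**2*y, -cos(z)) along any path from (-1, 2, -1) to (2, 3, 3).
-32 - sin(1) - sin(3)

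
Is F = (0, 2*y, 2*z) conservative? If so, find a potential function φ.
Yes, F is conservative. φ = y**2 + z**2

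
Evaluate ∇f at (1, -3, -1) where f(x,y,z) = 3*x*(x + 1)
(9, 0, 0)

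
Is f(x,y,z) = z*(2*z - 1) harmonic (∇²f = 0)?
No, ∇²f = 4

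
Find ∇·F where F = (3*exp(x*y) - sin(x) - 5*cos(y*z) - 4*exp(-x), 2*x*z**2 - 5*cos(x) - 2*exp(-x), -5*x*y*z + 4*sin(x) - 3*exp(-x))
-5*x*y + 3*y*exp(x*y) - cos(x) + 4*exp(-x)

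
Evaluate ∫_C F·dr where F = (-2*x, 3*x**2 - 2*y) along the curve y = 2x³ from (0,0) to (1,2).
-7/5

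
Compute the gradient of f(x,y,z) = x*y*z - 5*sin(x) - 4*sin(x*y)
(y*z - 4*y*cos(x*y) - 5*cos(x), x*(z - 4*cos(x*y)), x*y)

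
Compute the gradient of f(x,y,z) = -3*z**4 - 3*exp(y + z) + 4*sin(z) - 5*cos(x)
(5*sin(x), -3*exp(y + z), -12*z**3 - 3*exp(y + z) + 4*cos(z))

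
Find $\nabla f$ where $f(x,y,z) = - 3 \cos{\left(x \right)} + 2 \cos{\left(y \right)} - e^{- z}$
(3*sin(x), -2*sin(y), exp(-z))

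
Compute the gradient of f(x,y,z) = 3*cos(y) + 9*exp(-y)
(0, -3*sin(y) - 9*exp(-y), 0)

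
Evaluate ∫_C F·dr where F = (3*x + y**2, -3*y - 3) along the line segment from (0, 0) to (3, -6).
27/2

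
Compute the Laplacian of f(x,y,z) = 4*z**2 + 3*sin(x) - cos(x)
-3*sin(x) + cos(x) + 8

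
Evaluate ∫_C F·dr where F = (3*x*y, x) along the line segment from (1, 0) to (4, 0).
0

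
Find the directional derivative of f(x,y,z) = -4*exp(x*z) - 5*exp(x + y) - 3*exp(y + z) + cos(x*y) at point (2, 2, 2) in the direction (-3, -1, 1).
4*sqrt(11)*(2*sin(4) + 9*exp(4))/11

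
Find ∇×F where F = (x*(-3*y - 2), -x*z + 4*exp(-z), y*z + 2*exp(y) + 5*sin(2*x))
(x + z + 2*exp(y) + 4*exp(-z), -10*cos(2*x), 3*x - z)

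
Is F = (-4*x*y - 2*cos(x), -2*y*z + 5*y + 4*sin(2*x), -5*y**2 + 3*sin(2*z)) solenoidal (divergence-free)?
No, ∇·F = -4*y - 2*z + 2*sin(x) + 6*cos(2*z) + 5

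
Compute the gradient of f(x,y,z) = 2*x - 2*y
(2, -2, 0)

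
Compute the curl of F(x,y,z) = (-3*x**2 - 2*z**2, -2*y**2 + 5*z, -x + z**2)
(-5, 1 - 4*z, 0)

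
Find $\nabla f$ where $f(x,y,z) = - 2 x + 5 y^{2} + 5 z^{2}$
(-2, 10*y, 10*z)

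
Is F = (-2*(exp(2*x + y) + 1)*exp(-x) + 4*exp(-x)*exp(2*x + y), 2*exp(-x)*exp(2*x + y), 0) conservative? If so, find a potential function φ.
Yes, F is conservative. φ = 2*(exp(2*x + y) + 1)*exp(-x)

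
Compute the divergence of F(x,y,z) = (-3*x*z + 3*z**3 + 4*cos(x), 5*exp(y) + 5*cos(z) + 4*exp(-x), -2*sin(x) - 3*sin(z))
-3*z + 5*exp(y) - 4*sin(x) - 3*cos(z)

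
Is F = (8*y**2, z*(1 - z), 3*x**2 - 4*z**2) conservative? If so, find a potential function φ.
No, ∇×F = (2*z - 1, -6*x, -16*y) ≠ 0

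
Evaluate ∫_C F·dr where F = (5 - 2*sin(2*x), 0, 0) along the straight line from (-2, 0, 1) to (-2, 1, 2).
0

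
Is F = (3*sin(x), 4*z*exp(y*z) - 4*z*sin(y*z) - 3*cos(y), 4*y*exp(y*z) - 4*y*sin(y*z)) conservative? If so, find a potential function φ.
Yes, F is conservative. φ = 4*exp(y*z) - 3*sin(y) - 3*cos(x) + 4*cos(y*z)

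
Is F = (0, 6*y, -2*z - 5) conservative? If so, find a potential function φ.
Yes, F is conservative. φ = 3*y**2 - z**2 - 5*z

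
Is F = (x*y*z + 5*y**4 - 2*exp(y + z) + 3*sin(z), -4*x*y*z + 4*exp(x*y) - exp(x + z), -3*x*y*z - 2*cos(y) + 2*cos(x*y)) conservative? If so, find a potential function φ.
No, ∇×F = (4*x*y - 3*x*z - 2*x*sin(x*y) + exp(x + z) + 2*sin(y), x*y + 3*y*z + 2*y*sin(x*y) - 2*exp(y + z) + 3*cos(z), -x*z - 20*y**3 - 4*y*z + 4*y*exp(x*y) - exp(x + z) + 2*exp(y + z)) ≠ 0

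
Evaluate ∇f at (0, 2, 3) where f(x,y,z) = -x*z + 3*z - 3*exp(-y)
(-3, 3*exp(-2), 3)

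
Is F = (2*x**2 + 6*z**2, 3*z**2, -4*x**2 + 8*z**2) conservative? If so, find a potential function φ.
No, ∇×F = (-6*z, 8*x + 12*z, 0) ≠ 0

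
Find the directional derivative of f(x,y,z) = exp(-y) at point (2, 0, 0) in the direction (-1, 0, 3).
0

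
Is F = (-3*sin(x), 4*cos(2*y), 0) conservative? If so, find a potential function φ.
Yes, F is conservative. φ = 2*sin(2*y) + 3*cos(x)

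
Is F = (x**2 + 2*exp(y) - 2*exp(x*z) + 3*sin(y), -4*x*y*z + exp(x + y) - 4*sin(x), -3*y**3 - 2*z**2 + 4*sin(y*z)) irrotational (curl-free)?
No, ∇×F = (4*x*y - 9*y**2 + 4*z*cos(y*z), -2*x*exp(x*z), -4*y*z - 2*exp(y) + exp(x + y) - 4*cos(x) - 3*cos(y))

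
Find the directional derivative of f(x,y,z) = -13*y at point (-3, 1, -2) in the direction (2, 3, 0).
-3*sqrt(13)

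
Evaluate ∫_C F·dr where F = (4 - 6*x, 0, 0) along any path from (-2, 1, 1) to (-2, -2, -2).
0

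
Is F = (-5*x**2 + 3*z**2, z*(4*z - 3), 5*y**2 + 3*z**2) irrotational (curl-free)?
No, ∇×F = (10*y - 8*z + 3, 6*z, 0)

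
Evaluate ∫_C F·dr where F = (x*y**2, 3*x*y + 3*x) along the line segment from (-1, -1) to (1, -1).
0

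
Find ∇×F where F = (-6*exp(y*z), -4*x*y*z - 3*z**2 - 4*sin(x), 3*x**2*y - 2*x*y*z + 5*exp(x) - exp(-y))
(3*x**2 + 4*x*y - 2*x*z + 6*z + exp(-y), -6*x*y + 2*y*z - 6*y*exp(y*z) - 5*exp(x), -4*y*z + 6*z*exp(y*z) - 4*cos(x))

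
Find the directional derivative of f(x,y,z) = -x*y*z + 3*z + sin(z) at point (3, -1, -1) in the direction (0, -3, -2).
-sqrt(13)*(2*cos(1) + 21)/13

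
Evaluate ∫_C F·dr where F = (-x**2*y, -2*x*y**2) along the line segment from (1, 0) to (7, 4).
-1676/3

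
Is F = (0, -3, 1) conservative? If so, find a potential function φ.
Yes, F is conservative. φ = -3*y + z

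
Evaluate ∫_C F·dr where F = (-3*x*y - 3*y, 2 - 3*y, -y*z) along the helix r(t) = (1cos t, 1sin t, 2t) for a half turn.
-5*pi/2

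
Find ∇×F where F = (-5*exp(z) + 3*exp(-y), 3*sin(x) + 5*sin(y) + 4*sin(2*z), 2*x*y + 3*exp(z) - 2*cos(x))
(2*x - 8*cos(2*z), -2*y - 5*exp(z) - 2*sin(x), 3*cos(x) + 3*exp(-y))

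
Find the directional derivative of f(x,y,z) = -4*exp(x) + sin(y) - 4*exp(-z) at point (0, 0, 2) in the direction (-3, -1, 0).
11*sqrt(10)/10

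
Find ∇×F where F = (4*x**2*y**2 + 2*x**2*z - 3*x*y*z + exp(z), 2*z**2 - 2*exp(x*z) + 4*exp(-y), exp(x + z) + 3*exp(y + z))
(2*x*exp(x*z) - 4*z + 3*exp(y + z), 2*x**2 - 3*x*y + exp(z) - exp(x + z), -8*x**2*y + 3*x*z - 2*z*exp(x*z))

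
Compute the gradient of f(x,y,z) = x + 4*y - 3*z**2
(1, 4, -6*z)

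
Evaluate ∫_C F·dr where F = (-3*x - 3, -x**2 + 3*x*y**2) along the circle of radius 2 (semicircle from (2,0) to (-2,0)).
12 + 6*pi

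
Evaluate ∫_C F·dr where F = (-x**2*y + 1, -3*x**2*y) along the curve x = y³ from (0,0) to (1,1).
13/40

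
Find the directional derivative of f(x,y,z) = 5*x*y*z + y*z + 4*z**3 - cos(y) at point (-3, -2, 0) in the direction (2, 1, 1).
sqrt(6)*(28 - sin(2))/6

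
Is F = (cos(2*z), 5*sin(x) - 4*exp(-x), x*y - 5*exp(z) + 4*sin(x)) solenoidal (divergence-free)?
No, ∇·F = -5*exp(z)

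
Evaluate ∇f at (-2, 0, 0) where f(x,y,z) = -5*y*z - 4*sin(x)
(-4*cos(2), 0, 0)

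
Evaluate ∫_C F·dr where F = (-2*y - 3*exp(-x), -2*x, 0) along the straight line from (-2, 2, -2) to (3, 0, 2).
-3*exp(2) - 8 + 3*exp(-3)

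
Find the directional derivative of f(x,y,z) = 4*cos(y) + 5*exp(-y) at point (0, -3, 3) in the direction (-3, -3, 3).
sqrt(3)*(-4*sin(3) + 5*exp(3))/3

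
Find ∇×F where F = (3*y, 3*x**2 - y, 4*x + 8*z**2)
(0, -4, 6*x - 3)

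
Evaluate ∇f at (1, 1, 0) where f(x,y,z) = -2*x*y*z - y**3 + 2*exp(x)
(2*E, -3, -2)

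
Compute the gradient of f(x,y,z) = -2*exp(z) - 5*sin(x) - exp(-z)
(-5*cos(x), 0, -2*exp(z) + exp(-z))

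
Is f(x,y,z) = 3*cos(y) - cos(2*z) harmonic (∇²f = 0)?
No, ∇²f = -3*cos(y) + 4*cos(2*z)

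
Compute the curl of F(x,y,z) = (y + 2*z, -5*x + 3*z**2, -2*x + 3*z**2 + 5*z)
(-6*z, 4, -6)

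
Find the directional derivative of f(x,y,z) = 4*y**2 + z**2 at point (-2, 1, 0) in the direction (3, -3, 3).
-8*sqrt(3)/3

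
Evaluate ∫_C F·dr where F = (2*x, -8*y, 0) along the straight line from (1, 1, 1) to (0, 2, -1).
-13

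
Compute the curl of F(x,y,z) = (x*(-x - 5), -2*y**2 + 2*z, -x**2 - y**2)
(-2*y - 2, 2*x, 0)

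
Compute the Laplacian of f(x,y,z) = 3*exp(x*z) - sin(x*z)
(x**2 + z**2)*(3*exp(x*z) + sin(x*z))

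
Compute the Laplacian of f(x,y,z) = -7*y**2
-14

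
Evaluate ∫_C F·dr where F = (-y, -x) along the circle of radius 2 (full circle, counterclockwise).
0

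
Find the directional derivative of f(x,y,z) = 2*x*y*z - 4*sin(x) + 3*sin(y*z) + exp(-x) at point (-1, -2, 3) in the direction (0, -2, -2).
sqrt(2)*(2 - 3*cos(6))/2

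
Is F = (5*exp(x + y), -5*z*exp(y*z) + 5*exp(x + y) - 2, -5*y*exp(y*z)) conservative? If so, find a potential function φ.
Yes, F is conservative. φ = -2*y - 5*exp(y*z) + 5*exp(x + y)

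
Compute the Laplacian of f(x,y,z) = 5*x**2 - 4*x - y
10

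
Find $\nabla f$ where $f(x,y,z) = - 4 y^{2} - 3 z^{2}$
(0, -8*y, -6*z)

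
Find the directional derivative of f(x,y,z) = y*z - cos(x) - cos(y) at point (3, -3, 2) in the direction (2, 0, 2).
sqrt(2)*(-3 + sin(3))/2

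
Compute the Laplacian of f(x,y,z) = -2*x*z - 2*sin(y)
2*sin(y)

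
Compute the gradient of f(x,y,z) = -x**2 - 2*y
(-2*x, -2, 0)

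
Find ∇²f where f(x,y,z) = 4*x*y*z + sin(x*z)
(-x**2 - z**2)*sin(x*z)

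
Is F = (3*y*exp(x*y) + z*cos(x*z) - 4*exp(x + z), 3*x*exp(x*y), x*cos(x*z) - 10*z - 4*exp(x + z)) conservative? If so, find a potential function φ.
Yes, F is conservative. φ = -5*z**2 + 3*exp(x*y) - 4*exp(x + z) + sin(x*z)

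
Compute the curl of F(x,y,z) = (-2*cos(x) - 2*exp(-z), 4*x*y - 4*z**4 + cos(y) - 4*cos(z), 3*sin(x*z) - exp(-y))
(16*z**3 - 4*sin(z) + exp(-y), -3*z*cos(x*z) + 2*exp(-z), 4*y)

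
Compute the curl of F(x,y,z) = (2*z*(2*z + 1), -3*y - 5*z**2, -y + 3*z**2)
(10*z - 1, 8*z + 2, 0)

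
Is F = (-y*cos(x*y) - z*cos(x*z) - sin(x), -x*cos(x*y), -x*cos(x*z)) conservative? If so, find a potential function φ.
Yes, F is conservative. φ = -sin(x*y) - sin(x*z) + cos(x)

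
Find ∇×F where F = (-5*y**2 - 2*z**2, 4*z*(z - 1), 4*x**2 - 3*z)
(4 - 8*z, -8*x - 4*z, 10*y)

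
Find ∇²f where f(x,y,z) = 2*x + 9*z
0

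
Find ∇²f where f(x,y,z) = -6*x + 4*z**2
8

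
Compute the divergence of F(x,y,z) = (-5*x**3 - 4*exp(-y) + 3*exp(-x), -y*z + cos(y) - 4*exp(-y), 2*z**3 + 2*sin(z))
-15*x**2 + 6*z**2 - z - sin(y) + 2*cos(z) + 4*exp(-y) - 3*exp(-x)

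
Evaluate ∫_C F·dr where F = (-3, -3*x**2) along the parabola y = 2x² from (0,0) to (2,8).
-54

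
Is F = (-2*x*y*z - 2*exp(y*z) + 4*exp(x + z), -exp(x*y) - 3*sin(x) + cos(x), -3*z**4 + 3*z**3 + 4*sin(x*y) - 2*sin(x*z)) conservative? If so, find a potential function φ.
No, ∇×F = (4*x*cos(x*y), -2*x*y - 2*y*exp(y*z) - 4*y*cos(x*y) + 2*z*cos(x*z) + 4*exp(x + z), 2*x*z - y*exp(x*y) + 2*z*exp(y*z) - sin(x) - 3*cos(x)) ≠ 0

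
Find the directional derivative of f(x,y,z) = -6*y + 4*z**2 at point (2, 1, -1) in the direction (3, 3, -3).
2*sqrt(3)/3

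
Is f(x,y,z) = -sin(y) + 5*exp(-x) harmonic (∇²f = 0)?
No, ∇²f = sin(y) + 5*exp(-x)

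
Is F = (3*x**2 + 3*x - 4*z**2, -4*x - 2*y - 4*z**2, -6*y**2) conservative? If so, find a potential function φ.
No, ∇×F = (-12*y + 8*z, -8*z, -4) ≠ 0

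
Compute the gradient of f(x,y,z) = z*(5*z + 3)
(0, 0, 10*z + 3)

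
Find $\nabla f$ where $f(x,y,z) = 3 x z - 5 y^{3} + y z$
(3*z, -15*y**2 + z, 3*x + y)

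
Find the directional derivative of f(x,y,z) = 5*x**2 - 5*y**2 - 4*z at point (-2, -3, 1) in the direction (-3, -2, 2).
-8*sqrt(17)/17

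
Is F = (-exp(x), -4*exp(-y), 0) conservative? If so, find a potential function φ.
Yes, F is conservative. φ = -exp(x) + 4*exp(-y)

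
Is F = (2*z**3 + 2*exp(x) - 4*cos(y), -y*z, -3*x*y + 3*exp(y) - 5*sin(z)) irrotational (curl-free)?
No, ∇×F = (-3*x + y + 3*exp(y), 3*y + 6*z**2, -4*sin(y))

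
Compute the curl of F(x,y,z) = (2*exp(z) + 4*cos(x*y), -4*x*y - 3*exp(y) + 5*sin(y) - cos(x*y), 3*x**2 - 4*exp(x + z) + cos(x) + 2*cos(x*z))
(0, -6*x + 2*z*sin(x*z) + 2*exp(z) + 4*exp(x + z) + sin(x), 4*x*sin(x*y) + y*sin(x*y) - 4*y)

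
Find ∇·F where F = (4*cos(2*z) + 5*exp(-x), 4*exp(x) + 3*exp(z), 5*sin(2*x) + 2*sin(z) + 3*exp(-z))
2*cos(z) - 3*exp(-z) - 5*exp(-x)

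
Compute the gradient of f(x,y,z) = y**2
(0, 2*y, 0)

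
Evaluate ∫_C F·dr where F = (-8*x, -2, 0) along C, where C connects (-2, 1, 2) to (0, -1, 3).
20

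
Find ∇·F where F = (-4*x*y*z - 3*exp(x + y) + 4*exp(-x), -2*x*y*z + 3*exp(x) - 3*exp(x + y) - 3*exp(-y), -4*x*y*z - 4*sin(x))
-4*x*y - 2*x*z - 4*y*z - 6*exp(x + y) + 3*exp(-y) - 4*exp(-x)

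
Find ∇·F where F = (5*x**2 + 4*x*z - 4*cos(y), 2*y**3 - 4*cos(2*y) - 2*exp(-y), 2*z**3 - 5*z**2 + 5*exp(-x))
10*x + 6*y**2 + 6*z**2 - 6*z + 8*sin(2*y) + 2*exp(-y)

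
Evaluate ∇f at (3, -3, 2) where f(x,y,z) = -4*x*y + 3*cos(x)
(12 - 3*sin(3), -12, 0)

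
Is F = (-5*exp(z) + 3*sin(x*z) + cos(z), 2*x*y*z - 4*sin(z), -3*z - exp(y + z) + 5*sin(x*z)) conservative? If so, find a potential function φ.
No, ∇×F = (-2*x*y - exp(y + z) + 4*cos(z), 3*x*cos(x*z) - 5*z*cos(x*z) - 5*exp(z) - sin(z), 2*y*z) ≠ 0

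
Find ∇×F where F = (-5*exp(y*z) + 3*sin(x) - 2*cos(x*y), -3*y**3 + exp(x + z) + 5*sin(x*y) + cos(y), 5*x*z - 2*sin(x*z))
(-exp(x + z), -5*y*exp(y*z) + 2*z*cos(x*z) - 5*z, -2*x*sin(x*y) + 5*y*cos(x*y) + 5*z*exp(y*z) + exp(x + z))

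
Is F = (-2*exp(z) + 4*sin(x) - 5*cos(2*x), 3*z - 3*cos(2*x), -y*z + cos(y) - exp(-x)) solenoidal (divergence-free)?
No, ∇·F = -y + 10*sin(2*x) + 4*cos(x)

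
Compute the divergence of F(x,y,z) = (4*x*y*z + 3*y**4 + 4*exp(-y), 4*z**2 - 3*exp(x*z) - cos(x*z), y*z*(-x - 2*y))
y*(-x - 2*y + 4*z)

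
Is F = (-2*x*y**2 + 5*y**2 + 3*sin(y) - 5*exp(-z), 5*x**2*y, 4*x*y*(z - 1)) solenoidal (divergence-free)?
No, ∇·F = 5*x**2 + 4*x*y - 2*y**2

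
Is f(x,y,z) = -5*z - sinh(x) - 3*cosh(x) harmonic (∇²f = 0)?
No, ∇²f = -sinh(x) - 3*cosh(x)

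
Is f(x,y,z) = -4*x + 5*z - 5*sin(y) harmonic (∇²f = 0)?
No, ∇²f = 5*sin(y)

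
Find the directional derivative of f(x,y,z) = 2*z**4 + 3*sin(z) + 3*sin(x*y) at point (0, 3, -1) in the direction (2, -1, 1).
sqrt(6)*(3*cos(1) + 10)/6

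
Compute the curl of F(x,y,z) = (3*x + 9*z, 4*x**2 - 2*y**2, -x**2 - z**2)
(0, 2*x + 9, 8*x)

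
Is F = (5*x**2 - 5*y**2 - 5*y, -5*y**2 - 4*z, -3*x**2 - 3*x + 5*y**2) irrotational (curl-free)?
No, ∇×F = (10*y + 4, 6*x + 3, 10*y + 5)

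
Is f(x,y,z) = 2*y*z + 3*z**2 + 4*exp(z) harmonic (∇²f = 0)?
No, ∇²f = 4*exp(z) + 6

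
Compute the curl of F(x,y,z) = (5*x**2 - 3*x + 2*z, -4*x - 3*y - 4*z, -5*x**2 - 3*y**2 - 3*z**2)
(4 - 6*y, 10*x + 2, -4)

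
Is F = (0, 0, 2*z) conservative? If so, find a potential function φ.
Yes, F is conservative. φ = z**2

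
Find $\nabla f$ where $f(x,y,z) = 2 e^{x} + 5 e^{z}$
(2*exp(x), 0, 5*exp(z))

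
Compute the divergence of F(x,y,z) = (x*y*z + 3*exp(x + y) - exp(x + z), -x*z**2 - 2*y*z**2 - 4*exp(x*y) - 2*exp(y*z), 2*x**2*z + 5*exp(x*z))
2*x**2 - 4*x*exp(x*y) + 5*x*exp(x*z) + y*z - 2*z**2 - 2*z*exp(y*z) + 3*exp(x + y) - exp(x + z)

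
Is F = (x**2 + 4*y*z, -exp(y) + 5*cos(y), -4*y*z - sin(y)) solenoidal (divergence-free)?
No, ∇·F = 2*x - 4*y - exp(y) - 5*sin(y)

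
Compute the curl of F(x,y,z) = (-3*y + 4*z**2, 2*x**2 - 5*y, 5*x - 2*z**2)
(0, 8*z - 5, 4*x + 3)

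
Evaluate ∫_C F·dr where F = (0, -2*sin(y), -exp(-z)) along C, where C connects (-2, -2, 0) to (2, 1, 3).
-1 + exp(-3) - 2*cos(2) + 2*cos(1)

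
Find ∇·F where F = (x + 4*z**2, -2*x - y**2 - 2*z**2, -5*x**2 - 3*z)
-2*y - 2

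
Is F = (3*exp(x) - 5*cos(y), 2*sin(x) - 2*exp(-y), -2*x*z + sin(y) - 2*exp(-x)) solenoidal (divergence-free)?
No, ∇·F = -2*x + 3*exp(x) + 2*exp(-y)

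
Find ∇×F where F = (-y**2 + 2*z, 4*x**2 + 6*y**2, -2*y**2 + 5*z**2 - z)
(-4*y, 2, 8*x + 2*y)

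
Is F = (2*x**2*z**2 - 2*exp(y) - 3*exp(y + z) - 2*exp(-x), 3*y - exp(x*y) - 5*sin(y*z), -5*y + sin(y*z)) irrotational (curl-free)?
No, ∇×F = (5*y*cos(y*z) + z*cos(y*z) - 5, 4*x**2*z - 3*exp(y + z), -y*exp(x*y) + 2*exp(y) + 3*exp(y + z))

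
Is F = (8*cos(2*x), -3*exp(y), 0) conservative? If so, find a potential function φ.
Yes, F is conservative. φ = -3*exp(y) + 4*sin(2*x)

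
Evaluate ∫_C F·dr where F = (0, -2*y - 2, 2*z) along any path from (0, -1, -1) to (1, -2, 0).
-2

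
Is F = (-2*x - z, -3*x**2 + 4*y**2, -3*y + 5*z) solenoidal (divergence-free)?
No, ∇·F = 8*y + 3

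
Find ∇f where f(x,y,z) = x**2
(2*x, 0, 0)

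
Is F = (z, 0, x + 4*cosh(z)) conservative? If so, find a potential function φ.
Yes, F is conservative. φ = x*z + 4*sinh(z)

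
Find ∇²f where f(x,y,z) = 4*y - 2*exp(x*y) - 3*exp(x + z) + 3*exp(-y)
(-2*(x**2*exp(x*y) + y**2*exp(x*y) + 3*exp(x + z))*exp(y) + 3)*exp(-y)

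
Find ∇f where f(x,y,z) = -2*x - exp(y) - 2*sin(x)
(-2*cos(x) - 2, -exp(y), 0)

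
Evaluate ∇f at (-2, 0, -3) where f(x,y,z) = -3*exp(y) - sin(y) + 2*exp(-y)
(0, -6, 0)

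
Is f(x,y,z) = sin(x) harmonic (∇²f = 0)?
No, ∇²f = -sin(x)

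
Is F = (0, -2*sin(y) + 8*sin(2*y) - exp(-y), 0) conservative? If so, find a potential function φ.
Yes, F is conservative. φ = 2*cos(y) - 4*cos(2*y) + exp(-y)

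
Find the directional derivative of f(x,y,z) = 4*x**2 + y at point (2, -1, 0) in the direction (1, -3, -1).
13*sqrt(11)/11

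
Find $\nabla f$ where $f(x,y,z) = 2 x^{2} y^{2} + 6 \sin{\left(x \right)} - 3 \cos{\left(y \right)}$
(4*x*y**2 + 6*cos(x), 4*x**2*y + 3*sin(y), 0)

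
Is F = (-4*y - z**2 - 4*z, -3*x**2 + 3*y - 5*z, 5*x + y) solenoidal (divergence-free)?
No, ∇·F = 3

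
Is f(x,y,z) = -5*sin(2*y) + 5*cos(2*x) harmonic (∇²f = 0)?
No, ∇²f = 20*sin(2*y) - 20*cos(2*x)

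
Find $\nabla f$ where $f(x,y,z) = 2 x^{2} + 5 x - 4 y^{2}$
(4*x + 5, -8*y, 0)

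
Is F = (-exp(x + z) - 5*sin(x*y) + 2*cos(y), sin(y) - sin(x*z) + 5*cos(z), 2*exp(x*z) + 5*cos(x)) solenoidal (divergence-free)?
No, ∇·F = 2*x*exp(x*z) - 5*y*cos(x*y) - exp(x + z) + cos(y)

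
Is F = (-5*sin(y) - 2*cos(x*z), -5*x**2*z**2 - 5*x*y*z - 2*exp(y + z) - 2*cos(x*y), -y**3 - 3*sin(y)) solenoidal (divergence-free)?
No, ∇·F = -5*x*z + 2*x*sin(x*y) + 2*z*sin(x*z) - 2*exp(y + z)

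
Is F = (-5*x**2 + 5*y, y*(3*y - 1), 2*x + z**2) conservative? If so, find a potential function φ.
No, ∇×F = (0, -2, -5) ≠ 0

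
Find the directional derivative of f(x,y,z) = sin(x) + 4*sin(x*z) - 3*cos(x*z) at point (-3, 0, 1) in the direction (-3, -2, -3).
3*sqrt(22)*(7*cos(3) - 6*sin(3))/22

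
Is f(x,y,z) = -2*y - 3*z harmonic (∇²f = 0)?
Yes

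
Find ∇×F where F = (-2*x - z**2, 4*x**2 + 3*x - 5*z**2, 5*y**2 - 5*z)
(10*y + 10*z, -2*z, 8*x + 3)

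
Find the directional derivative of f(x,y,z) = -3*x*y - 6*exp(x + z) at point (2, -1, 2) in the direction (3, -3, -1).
3*sqrt(19)*(9 - 4*exp(4))/19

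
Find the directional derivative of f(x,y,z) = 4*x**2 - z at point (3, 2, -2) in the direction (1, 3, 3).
21*sqrt(19)/19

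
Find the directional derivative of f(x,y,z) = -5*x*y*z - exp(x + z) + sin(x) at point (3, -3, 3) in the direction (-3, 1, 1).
sqrt(11)*(-135 - 3*cos(3) + 2*exp(6))/11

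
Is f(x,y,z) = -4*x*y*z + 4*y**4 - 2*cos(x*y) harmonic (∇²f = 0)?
No, ∇²f = 2*x**2*cos(x*y) + 2*y**2*cos(x*y) + 48*y**2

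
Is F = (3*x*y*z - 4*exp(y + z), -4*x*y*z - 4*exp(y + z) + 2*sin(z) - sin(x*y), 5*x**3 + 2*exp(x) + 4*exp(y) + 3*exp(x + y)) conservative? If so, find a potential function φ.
No, ∇×F = (4*x*y + 4*exp(y) + 3*exp(x + y) + 4*exp(y + z) - 2*cos(z), -15*x**2 + 3*x*y - 2*exp(x) - 3*exp(x + y) - 4*exp(y + z), -3*x*z - 4*y*z - y*cos(x*y) + 4*exp(y + z)) ≠ 0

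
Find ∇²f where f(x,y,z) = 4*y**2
8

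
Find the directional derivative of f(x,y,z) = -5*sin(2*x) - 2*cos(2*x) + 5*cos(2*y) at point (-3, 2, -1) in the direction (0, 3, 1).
-3*sqrt(10)*sin(4)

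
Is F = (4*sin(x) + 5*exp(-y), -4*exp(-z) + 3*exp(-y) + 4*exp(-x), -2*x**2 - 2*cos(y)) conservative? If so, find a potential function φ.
No, ∇×F = (2*sin(y) - 4*exp(-z), 4*x, 5*exp(-y) - 4*exp(-x)) ≠ 0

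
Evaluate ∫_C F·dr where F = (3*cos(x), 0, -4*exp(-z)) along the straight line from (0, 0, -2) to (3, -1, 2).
-8*sinh(2) + 3*sin(3)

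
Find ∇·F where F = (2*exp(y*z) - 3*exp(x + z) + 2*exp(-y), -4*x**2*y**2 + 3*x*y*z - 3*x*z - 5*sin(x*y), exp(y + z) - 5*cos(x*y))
-8*x**2*y + 3*x*z - 5*x*cos(x*y) - 3*exp(x + z) + exp(y + z)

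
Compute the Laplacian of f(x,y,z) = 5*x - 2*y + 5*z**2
10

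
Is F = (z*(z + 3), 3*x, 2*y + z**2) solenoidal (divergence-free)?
No, ∇·F = 2*z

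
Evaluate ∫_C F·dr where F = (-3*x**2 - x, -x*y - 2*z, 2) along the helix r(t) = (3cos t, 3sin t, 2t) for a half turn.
4*pi + 60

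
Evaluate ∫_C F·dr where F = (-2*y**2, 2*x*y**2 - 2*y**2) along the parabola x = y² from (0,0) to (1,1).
-19/15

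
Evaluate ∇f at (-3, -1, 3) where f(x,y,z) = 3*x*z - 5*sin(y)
(9, -5*cos(1), -9)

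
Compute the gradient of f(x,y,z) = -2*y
(0, -2, 0)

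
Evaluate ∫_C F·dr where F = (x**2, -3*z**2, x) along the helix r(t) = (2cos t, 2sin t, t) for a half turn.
-16/3 + 12*pi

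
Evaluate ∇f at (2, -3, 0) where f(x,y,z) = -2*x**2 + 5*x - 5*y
(-3, -5, 0)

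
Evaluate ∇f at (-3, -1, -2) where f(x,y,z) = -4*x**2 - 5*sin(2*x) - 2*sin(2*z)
(24 - 10*cos(6), 0, -4*cos(4))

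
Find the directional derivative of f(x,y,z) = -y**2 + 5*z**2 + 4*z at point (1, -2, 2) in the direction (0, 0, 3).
24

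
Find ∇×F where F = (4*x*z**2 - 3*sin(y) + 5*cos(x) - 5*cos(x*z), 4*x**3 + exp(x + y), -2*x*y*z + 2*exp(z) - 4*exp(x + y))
(-2*x*z - 4*exp(x + y), 8*x*z + 5*x*sin(x*z) + 2*y*z + 4*exp(x + y), 12*x**2 + exp(x + y) + 3*cos(y))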